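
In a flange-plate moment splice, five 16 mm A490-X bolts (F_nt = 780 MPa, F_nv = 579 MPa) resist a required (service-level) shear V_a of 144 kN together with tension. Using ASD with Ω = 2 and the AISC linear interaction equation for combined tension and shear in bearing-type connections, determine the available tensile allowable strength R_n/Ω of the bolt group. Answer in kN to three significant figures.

A_b = π·16²/4 = 201.1 mm²; f_rv = 144 × 1000 / (5 × 201.1) = 143.2 MPa.
F'_nt = 1.3 F_nt − (Ω F_nt / F_nv) f_rv = 1.3·780 − (2·780/579)·143.2 = 628.1 MPa, capped at F_nt → F'_nt = 628.1 MPa.
R_n = F'_nt · A_b · n = 628.1 × 201.1 × 5 / 1000 = 631.4 kN.
Allowable strength R_n/Ω = 631.4 / 2 = 316 kN.

316 kN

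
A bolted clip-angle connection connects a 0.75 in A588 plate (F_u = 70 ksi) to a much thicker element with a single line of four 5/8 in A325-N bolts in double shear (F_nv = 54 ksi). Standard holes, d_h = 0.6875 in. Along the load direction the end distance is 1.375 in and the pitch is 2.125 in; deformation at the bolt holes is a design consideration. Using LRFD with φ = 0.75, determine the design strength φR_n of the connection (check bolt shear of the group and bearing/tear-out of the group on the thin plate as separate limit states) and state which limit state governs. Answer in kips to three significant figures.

99.4 kips (bolt shear governs)

Bolt shear: A_b = π·0.625²/4 = 0.3068 in²; R_n = 54 × 0.3068 × 4 × 2 = 132.5 kips → 0.75 × 132.5 = 99.4 kips.
Bearing (1.2 l_c t F_u ≤ 2.4 d t F_u): upper limit = 2.4·0.625·0.75·70 = 78.75 kips.
  Edge l_c = 1.375 − 0.6875/2 = 1.031 → r_n = 64.97 kips; interior l_c = 2.125 − 0.6875 = 1.438 → r_n = 78.75 kips.
  R_n,bearing = 1·64.97 + 3·78.75 = 301.2 kips → 0.75 × 301.2 = 226 kips.
Bolt shear governs: 99.4 kips.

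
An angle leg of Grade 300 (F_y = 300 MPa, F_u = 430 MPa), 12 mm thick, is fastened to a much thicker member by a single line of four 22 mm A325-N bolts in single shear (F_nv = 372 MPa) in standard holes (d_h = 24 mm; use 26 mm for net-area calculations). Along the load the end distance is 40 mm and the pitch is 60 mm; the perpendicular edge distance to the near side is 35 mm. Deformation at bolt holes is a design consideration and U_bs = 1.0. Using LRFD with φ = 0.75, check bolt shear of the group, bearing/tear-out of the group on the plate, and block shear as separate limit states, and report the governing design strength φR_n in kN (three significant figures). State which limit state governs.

385 kN (block shear governs)

Bolt shear: A_b = π·22²/4 = 380.1 mm²; R_n = 372 × 380.1 × 4 × 1 / 1000 = 565.6 kN → 0.75 × 565.6 = 424 kN.
Bearing: edge l_c = 28, r_n = 173.4 kN; interior l_c = 36, r_n = 222.9 kN; R_n = 173.4 + 3·222.9 = 842.1 kN → 632 kN.
Block shear: A_gv = 2640, A_nv = 1548, A_nt = 264 mm²; R_n = min(0.6F_uA_nv, 0.6F_yA_gv) + U_bs·F_u·A_nt = 512.9 kN → 385 kN.
Block shear governs: 385 kN.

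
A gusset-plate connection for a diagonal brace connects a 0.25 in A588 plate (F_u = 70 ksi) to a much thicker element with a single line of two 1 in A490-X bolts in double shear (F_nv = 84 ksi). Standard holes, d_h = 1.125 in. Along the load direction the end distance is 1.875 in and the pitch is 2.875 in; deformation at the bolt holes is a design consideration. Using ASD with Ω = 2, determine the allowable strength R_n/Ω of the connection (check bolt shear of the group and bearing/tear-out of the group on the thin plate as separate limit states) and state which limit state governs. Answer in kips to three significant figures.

Bolt shear: A_b = π·1²/4 = 0.7854 in²; R_n = 84 × 0.7854 × 2 × 2 = 263.9 kips → 263.9 / 2 = 132 kips.
Bearing (1.2 l_c t F_u ≤ 2.4 d t F_u): upper limit = 2.4·1·0.25·70 = 42 kips.
  Edge l_c = 1.875 − 1.125/2 = 1.312 → r_n = 27.56 kips; interior l_c = 2.875 − 1.125 = 1.75 → r_n = 36.75 kips.
  R_n,bearing = 1·27.56 + 1·36.75 = 64.31 kips → 64.31 / 2 = 32.2 kips.
Bearing governs: 32.2 kips.

32.2 kips (bearing governs)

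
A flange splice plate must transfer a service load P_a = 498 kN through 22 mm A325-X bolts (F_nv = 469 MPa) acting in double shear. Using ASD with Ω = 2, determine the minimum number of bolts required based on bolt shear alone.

A_b = π·22²/4 = 380.1 mm².
Per-bolt allowable strength R_n/Ω = 469 × 380.1 × 2 / 1000 / 2 = 178.3 kN.
n ≥ 498 / 178.3 = 2.793 → use 3 bolts.

3 bolts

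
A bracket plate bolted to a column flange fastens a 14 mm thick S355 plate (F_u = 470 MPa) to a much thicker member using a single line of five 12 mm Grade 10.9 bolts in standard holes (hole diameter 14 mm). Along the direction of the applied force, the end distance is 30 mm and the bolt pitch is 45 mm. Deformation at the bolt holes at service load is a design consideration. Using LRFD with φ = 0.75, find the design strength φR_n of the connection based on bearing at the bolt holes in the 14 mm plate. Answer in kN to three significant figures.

705 kN

Per bolt r_n = 1.2 l_c t F_u ≤ 2.4 d t F_u; upper limit = 2.4 × 12 × 14 × 470 / 1000 = 189.5 kN.
Edge bolt: l_c = 30 − 14/2 = 23 mm → 1.2 × 23 × 14 × 470 / 1000 = 181.6 → r_n = 181.6 kN.
Interior bolts: l_c = 45 − 14 = 31 mm → 1.2 × 31 × 14 × 470 / 1000 = 244.8 → r_n = 189.5 kN.
R_n = 1 × 181.6 + 4 × 189.5 = 939.6 kN.
Design strength φR_n = 0.75 × 939.6 = 705 kN.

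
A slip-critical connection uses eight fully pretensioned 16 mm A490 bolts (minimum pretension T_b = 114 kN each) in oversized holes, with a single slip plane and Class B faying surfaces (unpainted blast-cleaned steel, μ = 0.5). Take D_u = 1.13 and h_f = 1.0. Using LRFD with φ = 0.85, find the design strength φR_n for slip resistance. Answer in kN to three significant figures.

438 kN

R_n = μ · D_u · h_f · T_b · n_s · n_b = 0.5 × 1.13 × 1.0 × 114 × 1 × 8 = 515.3 kN.
Design strength φR_n = 0.85 × 515.3 = 438 kN.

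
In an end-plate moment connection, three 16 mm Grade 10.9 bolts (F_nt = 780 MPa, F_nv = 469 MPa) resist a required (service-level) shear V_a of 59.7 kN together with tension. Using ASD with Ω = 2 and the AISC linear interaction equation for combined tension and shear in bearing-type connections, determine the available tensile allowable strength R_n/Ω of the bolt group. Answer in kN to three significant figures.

A_b = π·16²/4 = 201.1 mm²; f_rv = 59.7 × 1000 / (3 × 201.1) = 98.97 MPa.
F'_nt = 1.3 F_nt − (Ω F_nt / F_nv) f_rv = 1.3·780 − (2·780/469)·98.97 = 684.8 MPa, capped at F_nt → F'_nt = 684.8 MPa.
R_n = F'_nt · A_b · n = 684.8 × 201.1 × 3 / 1000 = 413.1 kN.
Allowable strength R_n/Ω = 413.1 / 2 = 207 kN.

207 kN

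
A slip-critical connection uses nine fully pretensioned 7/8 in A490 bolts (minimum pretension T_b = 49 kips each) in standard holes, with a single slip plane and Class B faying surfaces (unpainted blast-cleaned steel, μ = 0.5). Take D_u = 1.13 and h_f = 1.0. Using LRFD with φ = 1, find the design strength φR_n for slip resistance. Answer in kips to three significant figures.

249 kips

R_n = μ · D_u · h_f · T_b · n_s · n_b = 0.5 × 1.13 × 1.0 × 49 × 1 × 9 = 249.2 kips.
Design strength φR_n = 1 × 249.2 = 249 kips.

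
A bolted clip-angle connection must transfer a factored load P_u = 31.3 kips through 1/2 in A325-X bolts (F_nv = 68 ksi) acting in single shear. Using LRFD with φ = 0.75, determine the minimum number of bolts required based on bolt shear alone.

4 bolts

A_b = π·0.5²/4 = 0.1963 in².
Per-bolt design strength φR_n = 0.75 × 68 × 0.1963 × 1 = 10.01 kips.
n ≥ 31.3 / 10.01 = 3.126 → use 4 bolts.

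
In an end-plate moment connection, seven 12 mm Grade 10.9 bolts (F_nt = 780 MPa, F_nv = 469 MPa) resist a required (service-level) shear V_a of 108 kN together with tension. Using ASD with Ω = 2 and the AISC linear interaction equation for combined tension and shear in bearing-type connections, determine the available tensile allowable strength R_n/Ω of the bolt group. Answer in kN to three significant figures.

222 kN

A_b = π·12²/4 = 113.1 mm²; f_rv = 108 × 1000 / (7 × 113.1) = 136.4 MPa.
F'_nt = 1.3 F_nt − (Ω F_nt / F_nv) f_rv = 1.3·780 − (2·780/469)·136.4 = 560.2 MPa, capped at F_nt → F'_nt = 560.2 MPa.
R_n = F'_nt · A_b · n = 560.2 × 113.1 × 7 / 1000 = 443.5 kN.
Allowable strength R_n/Ω = 443.5 / 2 = 222 kN.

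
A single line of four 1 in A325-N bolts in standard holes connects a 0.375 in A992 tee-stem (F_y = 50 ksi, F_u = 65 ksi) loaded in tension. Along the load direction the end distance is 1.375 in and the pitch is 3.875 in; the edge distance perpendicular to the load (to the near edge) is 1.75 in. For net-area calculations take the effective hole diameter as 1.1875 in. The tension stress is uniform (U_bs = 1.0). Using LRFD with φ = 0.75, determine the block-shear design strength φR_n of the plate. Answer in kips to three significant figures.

Shear plane L_v = 1.375 + 3·3.875 = 13 in; A_gv = 13 × 0.375 = 4.875 in².
A_nv = (13 − 3.5·1.1875) × 0.375 = 3.316 in².
A_nt = (1.75 − 0.5·1.1875) × 0.375 = 0.4336 in².
0.6 F_u A_nv = 129.3 kips; 0.6 F_y A_gv = 146.2 kips → shear rupture governs the shear term.
R_n = 129.3 + 1.0 × 65 × 0.4336 = 157.5 kips.
Design strength φR_n = 0.75 × 157.5 = 118 kips.

118 kips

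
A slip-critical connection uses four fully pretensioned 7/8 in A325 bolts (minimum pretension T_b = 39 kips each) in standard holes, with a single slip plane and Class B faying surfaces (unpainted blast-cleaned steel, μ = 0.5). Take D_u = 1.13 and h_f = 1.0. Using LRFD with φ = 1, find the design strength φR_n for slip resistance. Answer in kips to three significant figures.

R_n = μ · D_u · h_f · T_b · n_s · n_b = 0.5 × 1.13 × 1.0 × 39 × 1 × 4 = 88.14 kips.
Design strength φR_n = 1 × 88.14 = 88.1 kips.

88.1 kips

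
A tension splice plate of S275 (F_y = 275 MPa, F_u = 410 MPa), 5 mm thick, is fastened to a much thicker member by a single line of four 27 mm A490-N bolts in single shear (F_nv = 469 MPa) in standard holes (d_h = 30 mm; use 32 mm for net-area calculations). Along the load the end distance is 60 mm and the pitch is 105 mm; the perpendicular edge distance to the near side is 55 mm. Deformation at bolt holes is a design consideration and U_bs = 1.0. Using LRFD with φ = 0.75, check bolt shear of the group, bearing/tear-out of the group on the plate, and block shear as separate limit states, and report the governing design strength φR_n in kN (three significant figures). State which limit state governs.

292 kN (block shear governs)

Bolt shear: A_b = π·27²/4 = 572.6 mm²; R_n = 469 × 572.6 × 4 × 1 / 1000 = 1074 kN → 0.75 × 1074 = 806 kN.
Bearing: edge l_c = 45, r_n = 110.7 kN; interior l_c = 75, r_n = 132.8 kN; R_n = 110.7 + 3·132.8 = 509.2 kN → 382 kN.
Block shear: A_gv = 1875, A_nv = 1315, A_nt = 195 mm²; R_n = min(0.6F_uA_nv, 0.6F_yA_gv) + U_bs·F_u·A_nt = 389.3 kN → 292 kN.
Block shear governs: 292 kN.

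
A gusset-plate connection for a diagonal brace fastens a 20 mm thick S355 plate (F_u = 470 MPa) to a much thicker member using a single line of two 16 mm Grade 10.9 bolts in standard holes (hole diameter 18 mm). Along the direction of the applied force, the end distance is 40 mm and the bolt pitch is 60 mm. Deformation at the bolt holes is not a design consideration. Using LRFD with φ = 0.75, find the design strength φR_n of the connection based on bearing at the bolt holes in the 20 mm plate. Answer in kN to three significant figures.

Per bolt r_n = 1.5 l_c t F_u ≤ 3.0 d t F_u; upper limit = 3.0 × 16 × 20 × 470 / 1000 = 451.2 kN.
Edge bolt: l_c = 40 − 18/2 = 31 mm → 1.5 × 31 × 20 × 470 / 1000 = 437.1 → r_n = 437.1 kN.
Interior bolts: l_c = 60 − 18 = 42 mm → 1.5 × 42 × 20 × 470 / 1000 = 592.2 → r_n = 451.2 kN.
R_n = 1 × 437.1 + 1 × 451.2 = 888.3 kN.
Design strength φR_n = 0.75 × 888.3 = 666 kN.

666 kN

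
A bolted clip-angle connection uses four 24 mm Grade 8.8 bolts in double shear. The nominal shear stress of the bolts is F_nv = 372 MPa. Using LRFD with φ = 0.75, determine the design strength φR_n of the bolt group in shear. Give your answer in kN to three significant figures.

1010 kN

A_b = π × 24² / 4 = 452.4 mm².
R_n = F_nv · A_b · n · n_s = 372 × 452.4 × 4 × 2 / 1000 = 1346 kN.
Design strength φR_n = 0.75 × 1346 = 1010 kN.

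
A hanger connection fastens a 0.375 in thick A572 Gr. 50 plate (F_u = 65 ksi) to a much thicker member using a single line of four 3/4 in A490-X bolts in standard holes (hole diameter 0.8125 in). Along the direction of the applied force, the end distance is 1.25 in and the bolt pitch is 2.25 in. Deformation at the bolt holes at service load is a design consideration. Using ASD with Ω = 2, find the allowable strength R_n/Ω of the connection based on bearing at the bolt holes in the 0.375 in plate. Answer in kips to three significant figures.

Per bolt r_n = 1.2 l_c t F_u ≤ 2.4 d t F_u; upper limit = 2.4 × 0.75 × 0.375 × 65 = 43.87 kips.
Edge bolt: l_c = 1.25 − 0.8125/2 = 0.8438 in → 1.2 × 0.8438 × 0.375 × 65 = 24.68 → r_n = 24.68 kips.
Interior bolts: l_c = 2.25 − 0.8125 = 1.438 in → 1.2 × 1.438 × 0.375 × 65 = 42.05 → r_n = 42.05 kips.
R_n = 1 × 24.68 + 3 × 42.05 = 150.8 kips.
Allowable strength R_n/Ω = 150.8 / 2 = 75.4 kips.

75.4 kips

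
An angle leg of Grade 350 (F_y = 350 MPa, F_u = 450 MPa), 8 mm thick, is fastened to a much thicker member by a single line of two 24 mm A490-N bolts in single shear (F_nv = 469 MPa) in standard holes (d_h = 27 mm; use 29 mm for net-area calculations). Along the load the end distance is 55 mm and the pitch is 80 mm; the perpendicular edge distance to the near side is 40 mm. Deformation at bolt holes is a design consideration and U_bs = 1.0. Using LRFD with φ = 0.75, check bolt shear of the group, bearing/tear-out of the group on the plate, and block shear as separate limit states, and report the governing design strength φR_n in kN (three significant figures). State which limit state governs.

217 kN (block shear governs)

Bolt shear: A_b = π·24²/4 = 452.4 mm²; R_n = 469 × 452.4 × 2 × 1 / 1000 = 424.3 kN → 0.75 × 424.3 = 318 kN.
Bearing: edge l_c = 41.5, r_n = 179.3 kN; interior l_c = 53, r_n = 207.4 kN; R_n = 179.3 + 1·207.4 = 386.6 kN → 290 kN.
Block shear: A_gv = 1080, A_nv = 732, A_nt = 204 mm²; R_n = min(0.6F_uA_nv, 0.6F_yA_gv) + U_bs·F_u·A_nt = 289.4 kN → 217 kN.
Block shear governs: 217 kN.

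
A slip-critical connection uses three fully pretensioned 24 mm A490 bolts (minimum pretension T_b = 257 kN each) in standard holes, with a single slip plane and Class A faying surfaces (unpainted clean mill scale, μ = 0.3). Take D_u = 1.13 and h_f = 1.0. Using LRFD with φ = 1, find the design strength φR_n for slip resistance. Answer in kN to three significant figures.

261 kN

R_n = μ · D_u · h_f · T_b · n_s · n_b = 0.3 × 1.13 × 1.0 × 257 × 1 × 3 = 261.4 kN.
Design strength φR_n = 1 × 261.4 = 261 kN.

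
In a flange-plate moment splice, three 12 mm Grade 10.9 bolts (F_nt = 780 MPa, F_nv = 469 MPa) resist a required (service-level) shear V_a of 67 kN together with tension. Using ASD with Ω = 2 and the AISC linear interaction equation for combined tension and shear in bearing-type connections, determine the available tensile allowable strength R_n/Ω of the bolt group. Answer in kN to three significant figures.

A_b = π·12²/4 = 113.1 mm²; f_rv = 67 × 1000 / (3 × 113.1) = 197.5 MPa.
F'_nt = 1.3 F_nt − (Ω F_nt / F_nv) f_rv = 1.3·780 − (2·780/469)·197.5 = 357.2 MPa, capped at F_nt → F'_nt = 357.2 MPa.
R_n = F'_nt · A_b · n = 357.2 × 113.1 × 3 / 1000 = 121.2 kN.
Allowable strength R_n/Ω = 121.2 / 2 = 60.6 kN.

60.6 kN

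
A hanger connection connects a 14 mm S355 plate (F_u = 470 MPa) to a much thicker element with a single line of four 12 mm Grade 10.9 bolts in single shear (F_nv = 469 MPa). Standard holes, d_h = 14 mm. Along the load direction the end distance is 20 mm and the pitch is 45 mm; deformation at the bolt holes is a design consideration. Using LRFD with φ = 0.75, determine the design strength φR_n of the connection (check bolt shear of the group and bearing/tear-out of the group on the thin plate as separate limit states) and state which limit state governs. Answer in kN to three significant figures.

159 kN (bolt shear governs)

Bolt shear: A_b = π·12²/4 = 113.1 mm²; R_n = 469 × 113.1 × 4 × 1 / 1000 = 212.2 kN → 0.75 × 212.2 = 159 kN.
Bearing (1.2 l_c t F_u ≤ 2.4 d t F_u): upper limit = 2.4·12·14·470 / 1000 = 189.5 kN.
  Edge l_c = 20 − 14/2 = 13 → r_n = 102.6 kN; interior l_c = 45 − 14 = 31 → r_n = 189.5 kN.
  R_n,bearing = 1·102.6 + 3·189.5 = 671.2 kN → 0.75 × 671.2 = 503 kN.
Bolt shear governs: 159 kN.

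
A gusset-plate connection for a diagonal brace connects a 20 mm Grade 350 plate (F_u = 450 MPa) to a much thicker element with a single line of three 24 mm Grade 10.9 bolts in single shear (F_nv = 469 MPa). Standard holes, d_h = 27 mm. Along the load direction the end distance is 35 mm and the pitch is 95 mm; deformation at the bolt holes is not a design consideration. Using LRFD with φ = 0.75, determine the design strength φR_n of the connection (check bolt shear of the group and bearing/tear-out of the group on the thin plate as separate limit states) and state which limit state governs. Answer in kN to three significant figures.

477 kN (bolt shear governs)

Bolt shear: A_b = π·24²/4 = 452.4 mm²; R_n = 469 × 452.4 × 3 × 1 / 1000 = 636.5 kN → 0.75 × 636.5 = 477 kN.
Bearing (1.5 l_c t F_u ≤ 3.0 d t F_u): upper limit = 3.0·24·20·450 / 1000 = 648 kN.
  Edge l_c = 35 − 27/2 = 21.5 → r_n = 290.2 kN; interior l_c = 95 − 27 = 68 → r_n = 648 kN.
  R_n,bearing = 1·290.2 + 2·648 = 1586 kN → 0.75 × 1586 = 1190 kN.
Bolt shear governs: 477 kN.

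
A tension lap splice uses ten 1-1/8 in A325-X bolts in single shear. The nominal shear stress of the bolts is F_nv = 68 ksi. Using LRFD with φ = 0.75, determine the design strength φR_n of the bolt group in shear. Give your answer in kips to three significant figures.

507 kips

A_b = π × 1.125² / 4 = 0.994 in².
R_n = F_nv · A_b · n · n_s = 68 × 0.994 × 10 × 1 = 675.9 kips.
Design strength φR_n = 0.75 × 675.9 = 507 kips.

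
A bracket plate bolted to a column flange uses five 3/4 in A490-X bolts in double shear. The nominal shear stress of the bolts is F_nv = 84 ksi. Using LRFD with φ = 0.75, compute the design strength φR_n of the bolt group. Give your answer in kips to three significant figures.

278 kips

A_b = π × 0.75² / 4 = 0.4418 in².
R_n = F_nv · A_b · n · n_s = 84 × 0.4418 × 5 × 2 = 371.1 kips.
Design strength φR_n = 0.75 × 371.1 = 278 kips.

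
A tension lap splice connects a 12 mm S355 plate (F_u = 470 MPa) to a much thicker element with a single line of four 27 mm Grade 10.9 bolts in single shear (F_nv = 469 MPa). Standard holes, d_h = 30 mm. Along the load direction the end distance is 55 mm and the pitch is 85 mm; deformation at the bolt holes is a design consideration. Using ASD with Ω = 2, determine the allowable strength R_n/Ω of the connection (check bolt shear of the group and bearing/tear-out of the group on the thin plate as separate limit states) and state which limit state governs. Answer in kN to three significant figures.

537 kN (bolt shear governs)

Bolt shear: A_b = π·27²/4 = 572.6 mm²; R_n = 469 × 572.6 × 4 × 1 / 1000 = 1074 kN → 1074 / 2 = 537 kN.
Bearing (1.2 l_c t F_u ≤ 2.4 d t F_u): upper limit = 2.4·27·12·470 / 1000 = 365.5 kN.
  Edge l_c = 55 − 30/2 = 40 → r_n = 270.7 kN; interior l_c = 85 − 30 = 55 → r_n = 365.5 kN.
  R_n,bearing = 1·270.7 + 3·365.5 = 1367 kN → 1367 / 2 = 684 kN.
Bolt shear governs: 537 kN.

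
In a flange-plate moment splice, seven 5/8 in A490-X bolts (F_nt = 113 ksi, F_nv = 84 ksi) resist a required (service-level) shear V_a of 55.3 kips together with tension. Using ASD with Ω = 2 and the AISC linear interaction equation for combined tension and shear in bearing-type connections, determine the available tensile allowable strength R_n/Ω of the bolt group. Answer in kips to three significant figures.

83.3 kips

A_b = π·0.625²/4 = 0.3068 in²; f_rv = 55.3 / (7 × 0.3068) = 25.75 ksi.
F'_nt = 1.3 F_nt − (Ω F_nt / F_nv) f_rv = 1.3·113 − (2·113/84)·25.75 = 77.62 ksi, capped at F_nt → F'_nt = 77.62 ksi.
R_n = F'_nt · A_b · n = 77.62 × 0.3068 × 7 = 166.7 kips.
Allowable strength R_n/Ω = 166.7 / 2 = 83.3 kips.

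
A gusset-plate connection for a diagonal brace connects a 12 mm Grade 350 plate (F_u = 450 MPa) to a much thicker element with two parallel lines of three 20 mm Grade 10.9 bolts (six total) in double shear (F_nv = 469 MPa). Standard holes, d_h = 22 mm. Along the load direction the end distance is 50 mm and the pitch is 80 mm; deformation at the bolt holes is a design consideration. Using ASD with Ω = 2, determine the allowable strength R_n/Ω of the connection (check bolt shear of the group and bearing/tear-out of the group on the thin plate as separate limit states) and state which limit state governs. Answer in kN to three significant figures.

771 kN (bearing governs)

Bolt shear: A_b = π·20²/4 = 314.2 mm²; R_n = 469 × 314.2 × 6 × 2 / 1000 = 1768 kN → 1768 / 2 = 884 kN.
Bearing (1.2 l_c t F_u ≤ 2.4 d t F_u): upper limit = 2.4·20·12·450 / 1000 = 259.2 kN.
  Edge l_c = 50 − 22/2 = 39 → r_n = 252.7 kN; interior l_c = 80 − 22 = 58 → r_n = 259.2 kN.
  R_n,bearing = 2·252.7 + 4·259.2 = 1542 kN → 1542 / 2 = 771 kN.
Bearing governs: 771 kN.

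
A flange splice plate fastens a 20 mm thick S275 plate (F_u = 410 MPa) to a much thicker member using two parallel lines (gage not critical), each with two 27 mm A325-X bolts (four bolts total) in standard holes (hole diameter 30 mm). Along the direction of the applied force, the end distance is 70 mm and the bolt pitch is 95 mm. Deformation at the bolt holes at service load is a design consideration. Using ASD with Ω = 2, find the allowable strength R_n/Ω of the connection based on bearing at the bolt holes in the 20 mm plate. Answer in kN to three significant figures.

1060 kN

Per bolt r_n = 1.2 l_c t F_u ≤ 2.4 d t F_u; upper limit = 2.4 × 27 × 20 × 410 / 1000 = 531.4 kN.
Edge bolt: l_c = 70 − 30/2 = 55 mm → 1.2 × 55 × 20 × 410 / 1000 = 541.2 → r_n = 531.4 kN.
Interior bolts: l_c = 95 − 30 = 65 mm → 1.2 × 65 × 20 × 410 / 1000 = 639.6 → r_n = 531.4 kN.
R_n = 2 × 531.4 + 2 × 531.4 = 2125 kN.
Allowable strength R_n/Ω = 2125 / 2 = 1060 kN.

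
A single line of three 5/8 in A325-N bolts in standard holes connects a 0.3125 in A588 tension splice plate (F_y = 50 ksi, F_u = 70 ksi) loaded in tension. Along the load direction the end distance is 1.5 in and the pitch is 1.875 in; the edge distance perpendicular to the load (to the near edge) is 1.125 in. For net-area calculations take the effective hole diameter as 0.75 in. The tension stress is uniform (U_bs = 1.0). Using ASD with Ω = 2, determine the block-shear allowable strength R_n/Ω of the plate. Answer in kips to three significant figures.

Shear plane L_v = 1.5 + 2·1.875 = 5.25 in; A_gv = 5.25 × 0.3125 = 1.641 in².
A_nv = (5.25 − 2.5·0.75) × 0.3125 = 1.055 in².
A_nt = (1.125 − 0.5·0.75) × 0.3125 = 0.2344 in².
0.6 F_u A_nv = 44.3 kips; 0.6 F_y A_gv = 49.22 kips → shear rupture governs the shear term.
R_n = 44.3 + 1.0 × 70 × 0.2344 = 60.7 kips.
Allowable strength R_n/Ω = 60.7 / 2 = 30.4 kips.

30.4 kips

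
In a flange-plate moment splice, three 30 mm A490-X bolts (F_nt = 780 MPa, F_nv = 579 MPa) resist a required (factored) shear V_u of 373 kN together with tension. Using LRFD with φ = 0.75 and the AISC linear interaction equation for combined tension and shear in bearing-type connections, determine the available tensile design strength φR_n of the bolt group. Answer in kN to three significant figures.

1110 kN

A_b = π·30²/4 = 706.9 mm²; f_rv = 373 × 1000 / (3 × 706.9) = 175.9 MPa.
F'_nt = 1.3 F_nt − (F_nt / φF_nv) f_rv = 1.3·780 − (780/(0.75·579))·175.9 = 698.1 MPa, capped at F_nt → F'_nt = 698.1 MPa.
R_n = F'_nt · A_b · n = 698.1 × 706.9 × 3 / 1000 = 1480 kN.
Design strength φR_n = 0.75 × 1480 = 1110 kN.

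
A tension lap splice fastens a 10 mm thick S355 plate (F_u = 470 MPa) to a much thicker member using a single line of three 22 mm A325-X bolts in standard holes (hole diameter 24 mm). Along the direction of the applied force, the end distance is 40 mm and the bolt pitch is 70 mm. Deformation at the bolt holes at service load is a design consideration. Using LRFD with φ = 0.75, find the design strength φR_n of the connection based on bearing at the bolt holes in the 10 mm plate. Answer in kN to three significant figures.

Per bolt r_n = 1.2 l_c t F_u ≤ 2.4 d t F_u; upper limit = 2.4 × 22 × 10 × 470 / 1000 = 248.2 kN.
Edge bolt: l_c = 40 − 24/2 = 28 mm → 1.2 × 28 × 10 × 470 / 1000 = 157.9 → r_n = 157.9 kN.
Interior bolts: l_c = 70 − 24 = 46 mm → 1.2 × 46 × 10 × 470 / 1000 = 259.4 → r_n = 248.2 kN.
R_n = 1 × 157.9 + 2 × 248.2 = 654.2 kN.
Design strength φR_n = 0.75 × 654.2 = 491 kN.

491 kN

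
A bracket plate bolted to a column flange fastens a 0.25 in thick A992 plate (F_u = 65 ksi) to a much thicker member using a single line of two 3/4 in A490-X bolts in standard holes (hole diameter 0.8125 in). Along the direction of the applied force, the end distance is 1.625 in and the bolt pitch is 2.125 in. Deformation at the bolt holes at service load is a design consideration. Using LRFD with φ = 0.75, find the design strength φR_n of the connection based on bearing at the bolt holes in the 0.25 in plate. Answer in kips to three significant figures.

37 kips

Per bolt r_n = 1.2 l_c t F_u ≤ 2.4 d t F_u; upper limit = 2.4 × 0.75 × 0.25 × 65 = 29.25 kips.
Edge bolt: l_c = 1.625 − 0.8125/2 = 1.219 in → 1.2 × 1.219 × 0.25 × 65 = 23.77 → r_n = 23.77 kips.
Interior bolts: l_c = 2.125 − 0.8125 = 1.312 in → 1.2 × 1.312 × 0.25 × 65 = 25.59 → r_n = 25.59 kips.
R_n = 1 × 23.77 + 1 × 25.59 = 49.36 kips.
Design strength φR_n = 0.75 × 49.36 = 37 kips.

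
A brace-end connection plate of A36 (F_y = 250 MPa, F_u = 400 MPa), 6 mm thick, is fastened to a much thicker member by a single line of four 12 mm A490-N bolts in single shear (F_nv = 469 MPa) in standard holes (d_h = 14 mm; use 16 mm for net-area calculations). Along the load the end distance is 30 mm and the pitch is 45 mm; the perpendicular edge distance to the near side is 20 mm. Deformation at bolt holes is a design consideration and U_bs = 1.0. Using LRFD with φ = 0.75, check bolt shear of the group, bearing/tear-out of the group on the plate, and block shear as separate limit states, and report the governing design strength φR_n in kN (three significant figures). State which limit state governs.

Bolt shear: A_b = π·12²/4 = 113.1 mm²; R_n = 469 × 113.1 × 4 × 1 / 1000 = 212.2 kN → 0.75 × 212.2 = 159 kN.
Bearing: edge l_c = 23, r_n = 66.24 kN; interior l_c = 31, r_n = 69.12 kN; R_n = 66.24 + 3·69.12 = 273.6 kN → 205 kN.
Block shear: A_gv = 990, A_nv = 654, A_nt = 72 mm²; R_n = min(0.6F_uA_nv, 0.6F_yA_gv) + U_bs·F_u·A_nt = 177.3 kN → 133 kN.
Block shear governs: 133 kN.

133 kN (block shear governs)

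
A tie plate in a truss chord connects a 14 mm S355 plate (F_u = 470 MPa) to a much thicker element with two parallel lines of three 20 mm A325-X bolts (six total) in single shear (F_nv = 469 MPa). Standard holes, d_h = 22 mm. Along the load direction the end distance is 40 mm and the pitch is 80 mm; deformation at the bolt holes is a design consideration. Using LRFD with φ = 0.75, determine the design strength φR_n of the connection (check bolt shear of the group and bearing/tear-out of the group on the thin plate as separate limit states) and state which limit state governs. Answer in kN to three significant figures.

663 kN (bolt shear governs)

Bolt shear: A_b = π·20²/4 = 314.2 mm²; R_n = 469 × 314.2 × 6 × 1 / 1000 = 884 kN → 0.75 × 884 = 663 kN.
Bearing (1.2 l_c t F_u ≤ 2.4 d t F_u): upper limit = 2.4·20·14·470 / 1000 = 315.8 kN.
  Edge l_c = 40 − 22/2 = 29 → r_n = 229 kN; interior l_c = 80 − 22 = 58 → r_n = 315.8 kN.
  R_n,bearing = 2·229 + 4·315.8 = 1721 kN → 0.75 × 1721 = 1290 kN.
Bolt shear governs: 663 kN.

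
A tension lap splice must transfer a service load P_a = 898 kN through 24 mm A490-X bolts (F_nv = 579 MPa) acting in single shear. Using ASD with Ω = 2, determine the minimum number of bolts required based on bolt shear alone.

A_b = π·24²/4 = 452.4 mm².
Per-bolt allowable strength R_n/Ω = 579 × 452.4 × 1 / 1000 / 2 = 131 kN.
n ≥ 898 / 131 = 6.857 → use 7 bolts.

7 bolts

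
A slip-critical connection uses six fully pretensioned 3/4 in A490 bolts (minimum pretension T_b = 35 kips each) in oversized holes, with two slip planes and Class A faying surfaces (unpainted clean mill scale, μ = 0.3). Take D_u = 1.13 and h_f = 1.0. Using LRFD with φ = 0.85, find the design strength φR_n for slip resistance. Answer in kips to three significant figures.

121 kips

R_n = μ · D_u · h_f · T_b · n_s · n_b = 0.3 × 1.13 × 1.0 × 35 × 2 × 6 = 142.4 kips.
Design strength φR_n = 0.85 × 142.4 = 121 kips.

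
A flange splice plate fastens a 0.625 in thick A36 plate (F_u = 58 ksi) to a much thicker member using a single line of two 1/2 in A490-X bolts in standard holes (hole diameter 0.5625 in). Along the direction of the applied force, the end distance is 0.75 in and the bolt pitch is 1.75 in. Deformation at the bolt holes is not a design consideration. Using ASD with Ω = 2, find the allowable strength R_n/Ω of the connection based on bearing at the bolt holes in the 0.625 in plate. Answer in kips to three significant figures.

39.9 kips

Per bolt r_n = 1.5 l_c t F_u ≤ 3.0 d t F_u; upper limit = 3.0 × 0.5 × 0.625 × 58 = 54.38 kips.
Edge bolt: l_c = 0.75 − 0.5625/2 = 0.4688 in → 1.5 × 0.4688 × 0.625 × 58 = 25.49 → r_n = 25.49 kips.
Interior bolts: l_c = 1.75 − 0.5625 = 1.188 in → 1.5 × 1.188 × 0.625 × 58 = 64.57 → r_n = 54.38 kips.
R_n = 1 × 25.49 + 1 × 54.38 = 79.86 kips.
Allowable strength R_n/Ω = 79.86 / 2 = 39.9 kips.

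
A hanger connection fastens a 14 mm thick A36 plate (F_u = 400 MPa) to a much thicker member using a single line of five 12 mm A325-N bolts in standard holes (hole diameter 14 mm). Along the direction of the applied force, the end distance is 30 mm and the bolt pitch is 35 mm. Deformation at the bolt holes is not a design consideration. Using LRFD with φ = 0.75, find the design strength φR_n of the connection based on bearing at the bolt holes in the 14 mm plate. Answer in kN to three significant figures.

Per bolt r_n = 1.5 l_c t F_u ≤ 3.0 d t F_u; upper limit = 3.0 × 12 × 14 × 400 / 1000 = 201.6 kN.
Edge bolt: l_c = 30 − 14/2 = 23 mm → 1.5 × 23 × 14 × 400 / 1000 = 193.2 → r_n = 193.2 kN.
Interior bolts: l_c = 35 − 14 = 21 mm → 1.5 × 21 × 14 × 400 / 1000 = 176.4 → r_n = 176.4 kN.
R_n = 1 × 193.2 + 4 × 176.4 = 898.8 kN.
Design strength φR_n = 0.75 × 898.8 = 674 kN.

674 kN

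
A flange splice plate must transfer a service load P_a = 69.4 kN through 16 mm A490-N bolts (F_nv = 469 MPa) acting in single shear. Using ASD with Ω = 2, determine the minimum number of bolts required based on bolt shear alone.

2 bolts

A_b = π·16²/4 = 201.1 mm².
Per-bolt allowable strength R_n/Ω = 469 × 201.1 × 1 / 1000 / 2 = 47.15 kN.
n ≥ 69.4 / 47.15 = 1.472 → use 2 bolts.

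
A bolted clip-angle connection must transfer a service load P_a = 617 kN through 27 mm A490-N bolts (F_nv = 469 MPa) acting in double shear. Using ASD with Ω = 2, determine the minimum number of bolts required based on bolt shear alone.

A_b = π·27²/4 = 572.6 mm².
Per-bolt allowable strength R_n/Ω = 469 × 572.6 × 2 / 1000 / 2 = 268.5 kN.
n ≥ 617 / 268.5 = 2.298 → use 3 bolts.

3 bolts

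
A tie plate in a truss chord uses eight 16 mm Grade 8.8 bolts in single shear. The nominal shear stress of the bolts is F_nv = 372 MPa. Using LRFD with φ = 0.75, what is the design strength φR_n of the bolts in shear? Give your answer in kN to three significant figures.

A_b = π × 16² / 4 = 201.1 mm².
R_n = F_nv · A_b · n · n_s = 372 × 201.1 × 8 × 1 / 1000 = 598.4 kN.
Design strength φR_n = 0.75 × 598.4 = 449 kN.

449 kN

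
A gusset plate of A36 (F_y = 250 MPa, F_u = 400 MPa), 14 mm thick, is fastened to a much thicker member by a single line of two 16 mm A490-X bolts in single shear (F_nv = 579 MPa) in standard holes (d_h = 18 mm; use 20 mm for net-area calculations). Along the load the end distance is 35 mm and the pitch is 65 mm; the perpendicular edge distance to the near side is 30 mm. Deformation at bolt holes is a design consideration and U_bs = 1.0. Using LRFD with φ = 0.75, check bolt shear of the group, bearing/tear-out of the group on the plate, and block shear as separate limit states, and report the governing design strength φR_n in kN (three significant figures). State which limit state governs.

175 kN (bolt shear governs)

Bolt shear: A_b = π·16²/4 = 201.1 mm²; R_n = 579 × 201.1 × 2 × 1 / 1000 = 232.8 kN → 0.75 × 232.8 = 175 kN.
Bearing: edge l_c = 26, r_n = 174.7 kN; interior l_c = 47, r_n = 215 kN; R_n = 174.7 + 1·215 = 389.8 kN → 292 kN.
Block shear: A_gv = 1400, A_nv = 980, A_nt = 280 mm²; R_n = min(0.6F_uA_nv, 0.6F_yA_gv) + U_bs·F_u·A_nt = 322 kN → 242 kN.
Bolt shear governs: 175 kN.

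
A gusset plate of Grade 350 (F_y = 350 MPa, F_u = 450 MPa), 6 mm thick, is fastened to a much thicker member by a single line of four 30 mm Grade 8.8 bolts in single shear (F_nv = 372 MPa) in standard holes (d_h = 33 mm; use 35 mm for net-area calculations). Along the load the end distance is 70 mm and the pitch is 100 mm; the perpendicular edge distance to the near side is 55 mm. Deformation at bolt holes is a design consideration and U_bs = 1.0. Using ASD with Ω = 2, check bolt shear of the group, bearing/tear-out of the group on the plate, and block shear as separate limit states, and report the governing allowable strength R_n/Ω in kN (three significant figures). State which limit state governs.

Bolt shear: A_b = π·30²/4 = 706.9 mm²; R_n = 372 × 706.9 × 4 × 1 / 1000 = 1052 kN → 1052 / 2 = 526 kN.
Bearing: edge l_c = 53.5, r_n = 173.3 kN; interior l_c = 67, r_n = 194.4 kN; R_n = 173.3 + 3·194.4 = 756.5 kN → 378 kN.
Block shear: A_gv = 2220, A_nv = 1485, A_nt = 225 mm²; R_n = min(0.6F_uA_nv, 0.6F_yA_gv) + U_bs·F_u·A_nt = 502.2 kN → 251 kN.
Block shear governs: 251 kN.

251 kN (block shear governs)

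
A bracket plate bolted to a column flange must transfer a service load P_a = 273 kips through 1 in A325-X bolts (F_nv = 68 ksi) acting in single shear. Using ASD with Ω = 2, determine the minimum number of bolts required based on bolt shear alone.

11 bolts

A_b = π·1²/4 = 0.7854 in².
Per-bolt allowable strength R_n/Ω = 68 × 0.7854 × 1 / 2 = 26.7 kips.
n ≥ 273 / 26.7 = 10.22 → use 11 bolts.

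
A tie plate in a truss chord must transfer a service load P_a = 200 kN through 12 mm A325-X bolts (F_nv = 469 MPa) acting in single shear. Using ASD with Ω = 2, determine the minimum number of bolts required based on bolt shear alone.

A_b = π·12²/4 = 113.1 mm².
Per-bolt allowable strength R_n/Ω = 469 × 113.1 × 1 / 1000 / 2 = 26.52 kN.
n ≥ 200 / 26.52 = 7.541 → use 8 bolts.

8 bolts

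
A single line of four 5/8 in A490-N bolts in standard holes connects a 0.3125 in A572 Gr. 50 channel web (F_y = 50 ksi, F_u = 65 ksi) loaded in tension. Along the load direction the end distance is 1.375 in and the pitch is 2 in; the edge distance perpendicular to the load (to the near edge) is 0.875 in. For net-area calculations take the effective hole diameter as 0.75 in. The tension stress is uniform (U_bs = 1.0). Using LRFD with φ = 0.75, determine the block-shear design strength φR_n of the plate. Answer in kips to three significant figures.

51 kips

Shear plane L_v = 1.375 + 3·2 = 7.375 in; A_gv = 7.375 × 0.3125 = 2.305 in².
A_nv = (7.375 − 3.5·0.75) × 0.3125 = 1.484 in².
A_nt = (0.875 − 0.5·0.75) × 0.3125 = 0.1562 in².
0.6 F_u A_nv = 57.89 kips; 0.6 F_y A_gv = 69.14 kips → shear rupture governs the shear term.
R_n = 57.89 + 1.0 × 65 × 0.1562 = 68.05 kips.
Design strength φR_n = 0.75 × 68.05 = 51 kips.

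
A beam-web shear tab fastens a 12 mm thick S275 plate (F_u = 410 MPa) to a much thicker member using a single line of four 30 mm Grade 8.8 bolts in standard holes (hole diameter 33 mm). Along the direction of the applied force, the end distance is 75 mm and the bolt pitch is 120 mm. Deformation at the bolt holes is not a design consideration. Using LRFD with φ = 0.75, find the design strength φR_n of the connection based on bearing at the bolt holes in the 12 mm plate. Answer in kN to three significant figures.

1320 kN

Per bolt r_n = 1.5 l_c t F_u ≤ 3.0 d t F_u; upper limit = 3.0 × 30 × 12 × 410 / 1000 = 442.8 kN.
Edge bolt: l_c = 75 − 33/2 = 58.5 mm → 1.5 × 58.5 × 12 × 410 / 1000 = 431.7 → r_n = 431.7 kN.
Interior bolts: l_c = 120 − 33 = 87 mm → 1.5 × 87 × 12 × 410 / 1000 = 642.1 → r_n = 442.8 kN.
R_n = 1 × 431.7 + 3 × 442.8 = 1760 kN.
Design strength φR_n = 0.75 × 1760 = 1320 kN.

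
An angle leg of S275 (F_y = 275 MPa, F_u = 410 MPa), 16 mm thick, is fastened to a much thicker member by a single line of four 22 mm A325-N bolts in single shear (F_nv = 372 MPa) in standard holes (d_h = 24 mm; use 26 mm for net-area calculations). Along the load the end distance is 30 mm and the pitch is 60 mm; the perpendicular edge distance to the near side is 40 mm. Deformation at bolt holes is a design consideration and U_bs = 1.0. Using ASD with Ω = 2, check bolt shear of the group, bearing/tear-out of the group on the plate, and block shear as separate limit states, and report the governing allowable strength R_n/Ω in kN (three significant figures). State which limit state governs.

283 kN (bolt shear governs)

Bolt shear: A_b = π·22²/4 = 380.1 mm²; R_n = 372 × 380.1 × 4 × 1 / 1000 = 565.6 kN → 565.6 / 2 = 283 kN.
Bearing: edge l_c = 18, r_n = 141.7 kN; interior l_c = 36, r_n = 283.4 kN; R_n = 141.7 + 3·283.4 = 991.9 kN → 496 kN.
Block shear: A_gv = 3360, A_nv = 1904, A_nt = 432 mm²; R_n = min(0.6F_uA_nv, 0.6F_yA_gv) + U_bs·F_u·A_nt = 645.5 kN → 323 kN.
Bolt shear governs: 283 kN.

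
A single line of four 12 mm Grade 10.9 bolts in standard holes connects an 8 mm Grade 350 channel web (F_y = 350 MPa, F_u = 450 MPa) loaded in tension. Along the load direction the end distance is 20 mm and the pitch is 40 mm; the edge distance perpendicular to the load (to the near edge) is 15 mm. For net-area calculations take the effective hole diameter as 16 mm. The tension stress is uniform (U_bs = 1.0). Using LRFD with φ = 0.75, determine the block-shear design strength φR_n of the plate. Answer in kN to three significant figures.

Shear plane L_v = 20 + 3·40 = 140 mm; A_gv = 140 × 8 = 1120 mm².
A_nv = (140 − 3.5·16) × 8 = 672 mm².
A_nt = (15 − 0.5·16) × 8 = 56 mm².
0.6 F_u A_nv = 181.4 kN; 0.6 F_y A_gv = 235.2 kN → shear rupture governs the shear term.
R_n = 181.4 + 1.0 × 450 × 56 / 1000 = 206.6 kN.
Design strength φR_n = 0.75 × 206.6 = 155 kN.

155 kN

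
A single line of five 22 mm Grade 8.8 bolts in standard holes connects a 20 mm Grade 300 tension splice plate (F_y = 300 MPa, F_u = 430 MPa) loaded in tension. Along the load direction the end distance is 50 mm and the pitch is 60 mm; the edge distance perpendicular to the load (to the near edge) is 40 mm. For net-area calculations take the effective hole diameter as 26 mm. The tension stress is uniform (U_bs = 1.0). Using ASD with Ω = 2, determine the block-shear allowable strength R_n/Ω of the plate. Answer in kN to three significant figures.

562 kN

Shear plane L_v = 50 + 4·60 = 290 mm; A_gv = 290 × 20 = 5800 mm².
A_nv = (290 − 4.5·26) × 20 = 3460 mm².
A_nt = (40 − 0.5·26) × 20 = 540 mm².
0.6 F_u A_nv = 892.7 kN; 0.6 F_y A_gv = 1044 kN → shear rupture governs the shear term.
R_n = 892.7 + 1.0 × 430 × 540 / 1000 = 1125 kN.
Allowable strength R_n/Ω = 1125 / 2 = 562 kN.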